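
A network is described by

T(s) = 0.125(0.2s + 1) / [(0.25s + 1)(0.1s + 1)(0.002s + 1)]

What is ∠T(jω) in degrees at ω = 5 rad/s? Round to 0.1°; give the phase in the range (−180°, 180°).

-33.5°

At ω = 5 rad/s:
zero (1 + j5·0.2) = 1 + j1 → |·| ≈ 1.4142, ∠ ≈ 45.00°
pole (1 + j5·0.25) = 1 + j1.25 → |·| ≈ 1.6008, ∠ ≈ 51.34°
pole (1 + j5·0.1) = 1 + j0.5 → |·| ≈ 1.118, ∠ ≈ 26.57°
pole (1 + j5·0.002) = 1 + j0.01 → |·| ≈ 1, ∠ ≈ 0.57°
∠T = (45.00°) − (51.34° + 26.57° + 0.57°) = -33.48°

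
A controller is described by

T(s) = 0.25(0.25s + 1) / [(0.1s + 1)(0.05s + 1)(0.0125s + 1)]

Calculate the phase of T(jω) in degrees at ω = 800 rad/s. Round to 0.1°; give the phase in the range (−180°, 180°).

-172.4°

At ω = 800 rad/s:
zero (1 + j800·0.25) = 1 + j200 → |·| ≈ 200, ∠ ≈ 89.71°
pole (1 + j800·0.1) = 1 + j80 → |·| ≈ 80.006, ∠ ≈ 89.28°
pole (1 + j800·0.05) = 1 + j40 → |·| ≈ 40.012, ∠ ≈ 88.57°
pole (1 + j800·0.0125) = 1 + j10 → |·| ≈ 10.05, ∠ ≈ 84.29°
∠T = (89.71°) − (89.28° + 88.57° + 84.29°) = -172.43°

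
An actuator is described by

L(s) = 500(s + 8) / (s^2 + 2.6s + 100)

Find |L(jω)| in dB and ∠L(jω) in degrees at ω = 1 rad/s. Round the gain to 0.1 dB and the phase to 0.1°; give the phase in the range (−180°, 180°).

32.2 dB, 5.6°

At s = jω = j1:
zero (s+8): 8 + j1 → |·| = √(8²+1²) = √65 ≈ 8.0623, ∠ = arctan(1/8) ≈ 7.13°
quadratic: (j1)² + 2.6·j1 + 100 = 99 + j2.6 → |·| ≈ 99.034, ∠ ≈ 1.50°
|L| = 500 · 8.0623 / 99.034 ≈ 40.705
Gain = 20 log₁₀(40.705) ≈ 32.19 dB
∠L = 7.13° − 1.50° = 5.63°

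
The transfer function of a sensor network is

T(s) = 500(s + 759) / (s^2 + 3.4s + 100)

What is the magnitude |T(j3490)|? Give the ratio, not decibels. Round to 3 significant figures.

At s = jω = j3490:
zero (s+759): 759 + j3490 → |·| = √(759²+3490²) = √12756181 ≈ 3571.6, ∠ = arctan(3490/759) ≈ 77.73°
quadratic: (j3490)² + 3.4·j3490 + 100 = -12180000 + j11866 → |·| ≈ 1.218e+07, ∠ ≈ 179.94°
|T| = 500 · 3571.6 / 1.218e+07 ≈ 0.14662

0.147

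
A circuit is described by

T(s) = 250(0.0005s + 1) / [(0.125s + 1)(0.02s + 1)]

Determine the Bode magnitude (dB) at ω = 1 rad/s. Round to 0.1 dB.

47.9 dB

At ω = 1 rad/s:
zero (1 + j1·0.0005) = 1 + j0.0005 → |·| ≈ 1, ∠ ≈ 0.03°
pole (1 + j1·0.125) = 1 + j0.125 → |·| ≈ 1.0078, ∠ ≈ 7.13°
pole (1 + j1·0.02) = 1 + j0.02 → |·| ≈ 1.0002, ∠ ≈ 1.15°
|T| = 250 · 1 / (1.0078 · 1.0002) ≈ 248.02
Gain = 20 log₁₀(248.02) ≈ 47.89 dB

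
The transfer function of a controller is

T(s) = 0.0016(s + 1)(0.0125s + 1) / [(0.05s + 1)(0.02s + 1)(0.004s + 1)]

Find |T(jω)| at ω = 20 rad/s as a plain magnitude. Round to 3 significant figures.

At ω = 20 rad/s:
zero (1 + j20·1) = 1 + j20 → |·| ≈ 20.025, ∠ ≈ 87.14°
zero (1 + j20·0.0125) = 1 + j0.25 → |·| ≈ 1.0308, ∠ ≈ 14.04°
pole (1 + j20·0.05) = 1 + j1 → |·| ≈ 1.4142, ∠ ≈ 45.00°
pole (1 + j20·0.02) = 1 + j0.4 → |·| ≈ 1.077, ∠ ≈ 21.80°
pole (1 + j20·0.004) = 1 + j0.08 → |·| ≈ 1.0032, ∠ ≈ 4.57°
|T| = 0.0016 · 20.025 · 1.0308 / (1.4142 · 1.077 · 1.0032) ≈ 0.021615

0.0216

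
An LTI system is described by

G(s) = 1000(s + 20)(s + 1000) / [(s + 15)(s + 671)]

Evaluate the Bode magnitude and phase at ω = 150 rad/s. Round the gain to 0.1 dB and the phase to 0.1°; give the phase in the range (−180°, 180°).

At s = jω = j150:
zero (s+20): 20 + j150 → |·| = √(20²+150²) = √22900 ≈ 151.33, ∠ = arctan(150/20) ≈ 82.41°
zero (s+1000): 1000 + j150 → |·| = √(1000²+150²) = √1022500 ≈ 1011.2, ∠ = arctan(150/1000) ≈ 8.53°
pole (s+15): 15 + j150 → |·| = √(15²+150²) = √22725 ≈ 150.75, ∠ = arctan(150/15) ≈ 84.29°
pole (s+671): 671 + j150 → |·| = √(671²+150²) = √472741 ≈ 687.56, ∠ = arctan(150/671) ≈ 12.60°
|G| = 1000 · 1.5302e+05 / 1.0365e+05 ≈ 1476.3
Gain = 20 log₁₀(1476.3) ≈ 63.38 dB
∠G = 90.94° − 96.89° = -5.95°

63.4 dB, -6.0°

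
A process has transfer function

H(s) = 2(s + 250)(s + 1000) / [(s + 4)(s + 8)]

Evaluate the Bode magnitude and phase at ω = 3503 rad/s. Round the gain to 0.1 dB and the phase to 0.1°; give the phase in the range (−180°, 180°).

6.4 dB, -19.8°

At s = jω = j3503:
zero (s+250): 250 + j3503 → |·| = √(250²+3503²) = √12333509 ≈ 3511.9, ∠ = arctan(3503/250) ≈ 85.92°
zero (s+1000): 1000 + j3503 → |·| = √(1000²+3503²) = √13271009 ≈ 3642.9, ∠ = arctan(3503/1000) ≈ 74.07°
pole (s+4): 4 + j3503 → |·| = √(4²+3503²) = √12271025 ≈ 3503, ∠ = arctan(3503/4) ≈ 89.93°
pole (s+8): 8 + j3503 → |·| = √(8²+3503²) = √12271073 ≈ 3503, ∠ = arctan(3503/8) ≈ 89.87°
|H| = 2 · 1.2794e+07 / 1.2271e+07 ≈ 2.0852
Gain = 20 log₁₀(2.0852) ≈ 6.38 dB
∠H = 159.99° − 179.80° = -19.81°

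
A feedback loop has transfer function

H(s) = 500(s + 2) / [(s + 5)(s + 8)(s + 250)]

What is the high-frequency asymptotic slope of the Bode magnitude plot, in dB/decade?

Each pole contributes −20 dB/decade at high frequency; each zero contributes +20 dB/decade.
Net: 1 zero(s) − 3 pole(s) → -40 dB/decade.

-40 dB/decade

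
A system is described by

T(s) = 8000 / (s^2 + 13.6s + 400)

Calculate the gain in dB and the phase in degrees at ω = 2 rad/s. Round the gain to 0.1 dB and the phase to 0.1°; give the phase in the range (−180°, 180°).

At s = jω = j2:
quadratic: (j2)² + 13.6·j2 + 400 = 396 + j27.2 → |·| ≈ 396.93, ∠ ≈ 3.93°
|T| = 8000 / 396.93 ≈ 20.155
Gain = 20 log₁₀(20.155) ≈ 26.09 dB
∠T = 0.00° − 3.93° = -3.93°

26.1 dB, -3.9°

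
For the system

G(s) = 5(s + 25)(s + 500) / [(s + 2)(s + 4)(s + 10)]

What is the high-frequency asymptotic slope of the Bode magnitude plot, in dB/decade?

Each pole contributes −20 dB/decade at high frequency; each zero contributes +20 dB/decade.
Net: 2 zero(s) − 3 pole(s) → -20 dB/decade.

-20 dB/decade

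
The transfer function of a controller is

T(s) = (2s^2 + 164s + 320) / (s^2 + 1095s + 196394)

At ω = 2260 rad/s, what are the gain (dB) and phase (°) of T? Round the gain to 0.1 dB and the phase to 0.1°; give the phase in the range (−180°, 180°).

5.4 dB, 24.7°

Substitute s = j2260:
Numerator: 2(j2260)^2 + 164(j2260) + 320 = -10214880 + j370640
Denominator: (j2260)^2 + 1095(j2260) + 196394 = -4911206 + j2474700
|N| = √(10214880² + 370640²) ≈ 1.0222e+07, ∠N ≈ 177.92°
|D| = √(4911206² + 2474700²) ≈ 5.4995e+06, ∠D ≈ 153.26°
|T| = 1.0222e+07 / 5.4995e+06 ≈ 1.8587
Gain = 20 log₁₀(1.8587) ≈ 5.38 dB
∠T = 177.92° − 153.26° = 24.66°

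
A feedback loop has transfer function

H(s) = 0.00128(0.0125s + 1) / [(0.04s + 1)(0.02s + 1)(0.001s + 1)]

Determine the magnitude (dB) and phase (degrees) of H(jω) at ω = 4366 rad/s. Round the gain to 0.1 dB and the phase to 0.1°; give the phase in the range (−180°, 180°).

-119.8 dB, -167.2°

At ω = 4366 rad/s:
zero (1 + j4366·0.0125) = 1 + j54.575 → |·| ≈ 54.584, ∠ ≈ 88.95°
pole (1 + j4366·0.04) = 1 + j174.64 → |·| ≈ 174.64, ∠ ≈ 89.67°
pole (1 + j4366·0.02) = 1 + j87.32 → |·| ≈ 87.326, ∠ ≈ 89.34°
pole (1 + j4366·0.001) = 1 + j4.366 → |·| ≈ 4.4791, ∠ ≈ 77.10°
|H| = 0.00128 · 54.584 / (174.64 · 87.326 · 4.4791) ≈ 1.0228e-06
Gain = 20 log₁₀(1.0228e-06) ≈ -119.80 dB
∠H = (88.95°) − (89.67° + 89.34° + 77.10°) = -167.16°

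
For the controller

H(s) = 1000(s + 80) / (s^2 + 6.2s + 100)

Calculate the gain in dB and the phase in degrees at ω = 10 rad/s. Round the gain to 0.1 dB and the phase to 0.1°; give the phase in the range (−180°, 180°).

62.3 dB, -82.9°

At s = jω = j10:
zero (s+80): 80 + j10 → |·| = √(80²+10²) = √6500 ≈ 80.623, ∠ = arctan(10/80) ≈ 7.13°
quadratic: (j10)² + 6.2·j10 + 100 = 0 + j62 → |·| ≈ 62, ∠ ≈ 90.00°
|H| = 1000 · 80.623 / 62 ≈ 1300.4
Gain = 20 log₁₀(1300.4) ≈ 62.28 dB
∠H = 7.13° − 90.00° = -82.87°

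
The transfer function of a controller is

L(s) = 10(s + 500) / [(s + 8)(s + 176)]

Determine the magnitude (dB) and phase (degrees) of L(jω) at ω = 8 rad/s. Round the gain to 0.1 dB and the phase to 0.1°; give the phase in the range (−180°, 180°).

At s = jω = j8:
zero (s+500): 500 + j8 → |·| = √(500²+8²) = √250064 ≈ 500.06, ∠ = arctan(8/500) ≈ 0.92°
pole (s+8): 8 + j8 → |·| = √(8²+8²) = √128 ≈ 11.314, ∠ = arctan(8/8) ≈ 45.00°
pole (s+176): 176 + j8 → |·| = √(176²+8²) = √31040 ≈ 176.18, ∠ = arctan(8/176) ≈ 2.60°
|L| = 10 · 500.06 / 1993.3 ≈ 2.5087
Gain = 20 log₁₀(2.5087) ≈ 7.99 dB
∠L = 0.92° − 47.60° = -46.68°

8.0 dB, -46.7°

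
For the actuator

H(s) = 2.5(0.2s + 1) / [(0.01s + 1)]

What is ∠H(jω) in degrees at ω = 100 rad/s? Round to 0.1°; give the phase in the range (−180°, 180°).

At ω = 100 rad/s:
zero (1 + j100·0.2) = 1 + j20 → |·| ≈ 20.025, ∠ ≈ 87.14°
pole (1 + j100·0.01) = 1 + j1 → |·| ≈ 1.4142, ∠ ≈ 45.00°
∠H = (87.14°) − (45.00°) = 42.14°

42.1°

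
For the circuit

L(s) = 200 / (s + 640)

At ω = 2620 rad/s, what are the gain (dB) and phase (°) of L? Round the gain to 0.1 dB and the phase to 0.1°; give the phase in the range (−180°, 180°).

Substitute s = j2620:
Numerator: 200 = 200 + j0
Denominator: (j2620) + 640 = 640 + j2620
|N| = √(200² + 0²) ≈ 200, ∠N ≈ 0.00°
|D| = √(640² + 2620²) ≈ 2697, ∠D ≈ 76.27°
|L| = 200 / 2697 ≈ 0.074156
Gain = 20 log₁₀(0.074156) ≈ -22.60 dB
∠L = 0.00° − 76.27° = -76.27°

-22.6 dB, -76.3°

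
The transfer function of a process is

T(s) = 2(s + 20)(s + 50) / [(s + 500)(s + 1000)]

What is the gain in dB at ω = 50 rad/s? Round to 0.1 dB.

-36.4 dB

At s = jω = j50:
zero (s+20): 20 + j50 → |·| = √(20²+50²) = √2900 ≈ 53.852, ∠ = arctan(50/20) ≈ 68.20°
zero (s+50): 50 + j50 → |·| = √(50²+50²) = √5000 ≈ 70.711, ∠ = arctan(50/50) ≈ 45.00°
pole (s+500): 500 + j50 → |·| = √(500²+50²) = √252500 ≈ 502.49, ∠ = arctan(50/500) ≈ 5.71°
pole (s+1000): 1000 + j50 → |·| = √(1000²+50²) = √1002500 ≈ 1001.2, ∠ = arctan(50/1000) ≈ 2.86°
|T| = 2 · 3807.9 / 5.0309e+05 ≈ 0.015138
Gain = 20 log₁₀(0.015138) ≈ -36.40 dB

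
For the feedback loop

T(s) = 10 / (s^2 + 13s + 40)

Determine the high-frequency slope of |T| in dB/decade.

-40 dB/decade

Each pole contributes −20 dB/decade at high frequency; each zero contributes +20 dB/decade.
Net: 0 zero(s) − 2 pole(s) → -40 dB/decade.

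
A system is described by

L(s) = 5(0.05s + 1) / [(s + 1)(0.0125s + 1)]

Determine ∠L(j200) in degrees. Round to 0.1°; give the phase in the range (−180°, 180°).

At ω = 200 rad/s:
zero (1 + j200·0.05) = 1 + j10 → |·| ≈ 10.05, ∠ ≈ 84.29°
pole (1 + j200·1) = 1 + j200 → |·| ≈ 200, ∠ ≈ 89.71°
pole (1 + j200·0.0125) = 1 + j2.5 → |·| ≈ 2.6926, ∠ ≈ 68.20°
∠L = (84.29°) − (89.71° + 68.20°) = -73.62°

-73.6°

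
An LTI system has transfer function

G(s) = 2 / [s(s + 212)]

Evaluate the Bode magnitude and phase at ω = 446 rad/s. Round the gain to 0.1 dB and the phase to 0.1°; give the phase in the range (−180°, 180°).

At s = jω = j446:
pole (s+212): 212 + j446 → |·| = √(212²+446²) = √243860 ≈ 493.82, ∠ = arctan(446/212) ≈ 64.58°
pole at origin: |s| = 446, ∠ = 90.00° (in denominator)
|G| = 2 / 2.2024e+05 ≈ 9.081e-06
Gain = 20 log₁₀(9.081e-06) ≈ -100.84 dB
∠G = 0.00° − 154.58° = -154.58°

-100.8 dB, -154.6°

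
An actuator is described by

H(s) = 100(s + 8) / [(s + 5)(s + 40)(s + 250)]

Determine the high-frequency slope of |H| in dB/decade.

-40 dB/decade

Each pole contributes −20 dB/decade at high frequency; each zero contributes +20 dB/decade.
Net: 1 zero(s) − 3 pole(s) → -40 dB/decade.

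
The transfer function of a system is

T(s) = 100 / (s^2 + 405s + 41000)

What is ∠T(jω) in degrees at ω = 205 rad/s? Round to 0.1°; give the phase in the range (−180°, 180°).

-90.7°

Substitute s = j205:
Numerator: 100 = 100 + j0
Denominator: (j205)^2 + 405(j205) + 41000 = -1025 + j83025
|N| = √(100² + 0²) ≈ 100, ∠N ≈ 0.00°
|D| = √(1025² + 83025²) ≈ 83031, ∠D ≈ 90.71°
∠T = 0.00° − 90.71° = -90.71°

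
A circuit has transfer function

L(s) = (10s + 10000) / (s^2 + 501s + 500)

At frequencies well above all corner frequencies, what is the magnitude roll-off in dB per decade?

Each pole contributes −20 dB/decade at high frequency; each zero contributes +20 dB/decade.
Net: 1 zero(s) − 2 pole(s) → -20 dB/decade.

-20 dB/decade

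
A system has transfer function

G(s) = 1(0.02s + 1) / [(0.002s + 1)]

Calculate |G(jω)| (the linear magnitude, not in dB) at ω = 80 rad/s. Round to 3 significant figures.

1.86

At ω = 80 rad/s:
zero (1 + j80·0.02) = 1 + j1.6 → |·| ≈ 1.8868, ∠ ≈ 57.99°
pole (1 + j80·0.002) = 1 + j0.16 → |·| ≈ 1.0127, ∠ ≈ 9.09°
|G| = 1 · 1.8868 / (1.0127) ≈ 1.8631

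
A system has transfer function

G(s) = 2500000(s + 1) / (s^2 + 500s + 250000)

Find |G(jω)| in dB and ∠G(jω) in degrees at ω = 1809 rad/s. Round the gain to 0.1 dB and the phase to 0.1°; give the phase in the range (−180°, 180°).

At s = jω = j1809:
zero (s+1): 1 + j1809 → |·| = √(1²+1809²) = √3272482 ≈ 1809, ∠ = arctan(1809/1) ≈ 89.97°
quadratic: (j1809)² + 500·j1809 + 250000 = -3022481 + j904500 → |·| ≈ 3.1549e+06, ∠ ≈ 163.34°
|G| = 2500000 · 1809 / 3.1549e+06 ≈ 1433.5
Gain = 20 log₁₀(1433.5) ≈ 63.13 dB
∠G = 89.97° − 163.34° = -73.37°

63.1 dB, -73.4°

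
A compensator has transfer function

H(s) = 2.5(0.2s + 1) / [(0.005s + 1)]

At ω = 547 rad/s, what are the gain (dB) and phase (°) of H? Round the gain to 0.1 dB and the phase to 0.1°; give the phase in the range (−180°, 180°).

At ω = 547 rad/s:
zero (1 + j547·0.2) = 1 + j109.4 → |·| ≈ 109.4, ∠ ≈ 89.48°
pole (1 + j547·0.005) = 1 + j2.735 → |·| ≈ 2.9121, ∠ ≈ 69.92°
|H| = 2.5 · 109.4 / (2.9121) ≈ 93.918
Gain = 20 log₁₀(93.918) ≈ 39.45 dB
∠H = (89.48°) − (69.92°) = 19.56°

39.5 dB, 19.6°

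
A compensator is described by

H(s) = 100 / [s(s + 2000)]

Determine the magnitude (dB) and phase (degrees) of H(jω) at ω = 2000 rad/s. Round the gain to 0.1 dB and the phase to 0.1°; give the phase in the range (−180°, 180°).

At s = jω = j2000:
pole (s+2000): 2000 + j2000 → |·| = √(2000²+2000²) = √8000000 ≈ 2828.4, ∠ = arctan(2000/2000) ≈ 45.00°
pole at origin: |s| = 2000, ∠ = 90.00° (in denominator)
|H| = 100 / 5.6568e+06 ≈ 1.7678e-05
Gain = 20 log₁₀(1.7678e-05) ≈ -95.05 dB
∠H = 0.00° − 135.00° = -135.00°

-95.1 dB, -135.0°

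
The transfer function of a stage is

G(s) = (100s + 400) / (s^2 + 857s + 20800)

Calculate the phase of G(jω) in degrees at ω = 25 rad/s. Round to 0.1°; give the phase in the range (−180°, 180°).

34.2°

Substitute s = j25:
Numerator: 100(j25) + 400 = 400 + j2500
Denominator: (j25)^2 + 857(j25) + 20800 = 20175 + j21425
|N| = √(400² + 2500²) ≈ 2531.8, ∠N ≈ 80.91°
|D| = √(20175² + 21425²) ≈ 29429, ∠D ≈ 46.72°
∠G = 80.91° − 46.72° = 34.19°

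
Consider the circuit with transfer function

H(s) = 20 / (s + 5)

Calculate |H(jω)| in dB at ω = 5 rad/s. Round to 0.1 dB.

9.0 dB

At s = jω = j5:
pole (s+5): 5 + j5 → |·| = √(5²+5²) = √50 ≈ 7.0711, ∠ = arctan(5/5) ≈ 45.00°
|H| = 20 / 7.0711 ≈ 2.8284
Gain = 20 log₁₀(2.8284) ≈ 9.03 dB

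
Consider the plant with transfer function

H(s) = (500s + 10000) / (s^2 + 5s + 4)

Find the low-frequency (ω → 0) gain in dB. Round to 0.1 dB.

H(0) = 10000 / 4 = 2500
20 log₁₀(2500) ≈ 67.96 dB

68.0 dB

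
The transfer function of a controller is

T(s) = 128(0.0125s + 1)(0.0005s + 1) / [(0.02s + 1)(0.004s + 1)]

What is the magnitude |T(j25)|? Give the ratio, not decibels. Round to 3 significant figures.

At ω = 25 rad/s:
zero (1 + j25·0.0125) = 1 + j0.3125 → |·| ≈ 1.0477, ∠ ≈ 17.35°
zero (1 + j25·0.0005) = 1 + j0.0125 → |·| ≈ 1.0001, ∠ ≈ 0.72°
pole (1 + j25·0.02) = 1 + j0.5 → |·| ≈ 1.118, ∠ ≈ 26.57°
pole (1 + j25·0.004) = 1 + j0.1 → |·| ≈ 1.005, ∠ ≈ 5.71°
|T| = 128 · 1.0477 · 1.0001 / (1.118 · 1.005) ≈ 119.37

119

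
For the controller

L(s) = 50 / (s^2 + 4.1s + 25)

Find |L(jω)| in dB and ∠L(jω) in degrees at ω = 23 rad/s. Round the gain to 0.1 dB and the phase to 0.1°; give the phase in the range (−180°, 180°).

-20.2 dB, -169.4°

At s = jω = j23:
quadratic: (j23)² + 4.1·j23 + 25 = -504 + j94.3 → |·| ≈ 512.75, ∠ ≈ 169.40°
|L| = 50 / 512.75 ≈ 0.097513
Gain = 20 log₁₀(0.097513) ≈ -20.22 dB
∠L = 0.00° − 169.40° = -169.40°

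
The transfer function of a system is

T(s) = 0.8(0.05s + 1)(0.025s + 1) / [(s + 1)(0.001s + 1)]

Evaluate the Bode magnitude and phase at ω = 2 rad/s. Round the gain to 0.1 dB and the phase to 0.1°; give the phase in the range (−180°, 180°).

At ω = 2 rad/s:
zero (1 + j2·0.05) = 1 + j0.1 → |·| ≈ 1.005, ∠ ≈ 5.71°
zero (1 + j2·0.025) = 1 + j0.05 → |·| ≈ 1.0012, ∠ ≈ 2.86°
pole (1 + j2·1) = 1 + j2 → |·| ≈ 2.2361, ∠ ≈ 63.43°
pole (1 + j2·0.001) = 1 + j0.002 → |·| ≈ 1, ∠ ≈ 0.11°
|T| = 0.8 · 1.005 · 1.0012 / (2.2361 · 1) ≈ 0.35999
Gain = 20 log₁₀(0.35999) ≈ -8.87 dB
∠T = (5.71° + 2.86°) − (63.43° + 0.11°) = -54.97°

-8.9 dB, -55.0°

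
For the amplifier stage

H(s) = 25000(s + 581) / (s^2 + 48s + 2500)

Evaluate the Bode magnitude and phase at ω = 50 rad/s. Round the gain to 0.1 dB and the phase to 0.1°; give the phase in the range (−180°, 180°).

At s = jω = j50:
zero (s+581): 581 + j50 → |·| = √(581²+50²) = √340061 ≈ 583.15, ∠ = arctan(50/581) ≈ 4.92°
quadratic: (j50)² + 48·j50 + 2500 = 0 + j2400 → |·| ≈ 2400, ∠ ≈ 90.00°
|H| = 25000 · 583.15 / 2400 ≈ 6074.5
Gain = 20 log₁₀(6074.5) ≈ 75.67 dB
∠H = 4.92° − 90.00° = -85.08°

75.7 dB, -85.1°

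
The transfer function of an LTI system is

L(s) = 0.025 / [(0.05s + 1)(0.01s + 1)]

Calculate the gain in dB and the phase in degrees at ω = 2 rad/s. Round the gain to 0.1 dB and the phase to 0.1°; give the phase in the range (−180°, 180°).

-32.1 dB, -6.9°

At ω = 2 rad/s:
pole (1 + j2·0.05) = 1 + j0.1 → |·| ≈ 1.005, ∠ ≈ 5.71°
pole (1 + j2·0.01) = 1 + j0.02 → |·| ≈ 1.0002, ∠ ≈ 1.15°
|L| = 0.025 · 1 / (1.005 · 1.0002) ≈ 0.024871
Gain = 20 log₁₀(0.024871) ≈ -32.09 dB
∠L = (0°) − (5.71° + 1.15°) = -6.86°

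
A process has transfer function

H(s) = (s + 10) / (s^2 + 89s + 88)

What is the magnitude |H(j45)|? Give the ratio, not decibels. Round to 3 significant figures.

0.0104

Substitute s = j45:
Numerator: (j45) + 10 = 10 + j45
Denominator: (j45)^2 + 89(j45) + 88 = -1937 + j4005
|N| = √(10² + 45²) ≈ 46.098, ∠N ≈ 77.47°
|D| = √(1937² + 4005²) ≈ 4448.8, ∠D ≈ 115.81°
|H| = 46.098 / 4448.8 ≈ 0.010362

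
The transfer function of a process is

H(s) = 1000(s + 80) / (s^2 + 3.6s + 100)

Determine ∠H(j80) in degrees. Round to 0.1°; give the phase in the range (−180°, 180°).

At s = jω = j80:
zero (s+80): 80 + j80 → |·| = √(80²+80²) = √12800 ≈ 113.14, ∠ = arctan(80/80) ≈ 45.00°
quadratic: (j80)² + 3.6·j80 + 100 = -6300 + j288 → |·| ≈ 6306.6, ∠ ≈ 177.38°
∠H = 45.00° − 177.38° = -132.38°

-132.4°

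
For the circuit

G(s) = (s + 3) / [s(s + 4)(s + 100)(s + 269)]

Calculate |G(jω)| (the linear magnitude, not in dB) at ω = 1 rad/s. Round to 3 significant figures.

2.85e-05

At s = jω = j1:
zero (s+3): 3 + j1 → |·| = √(3²+1²) = √10 ≈ 3.1623, ∠ = arctan(1/3) ≈ 18.43°
pole (s+4): 4 + j1 → |·| = √(4²+1²) = √17 ≈ 4.1231, ∠ = arctan(1/4) ≈ 14.04°
pole (s+100): 100 + j1 → |·| = √(100²+1²) = √10001 ≈ 100, ∠ = arctan(1/100) ≈ 0.57°
pole (s+269): 269 + j1 → |·| = √(269²+1²) = √72362 ≈ 269, ∠ = arctan(1/269) ≈ 0.21°
pole at origin: |s| = 1, ∠ = 90.00° (in denominator)
|G| = 1 · 3.1623 / 1.1091e+05 ≈ 2.8512e-05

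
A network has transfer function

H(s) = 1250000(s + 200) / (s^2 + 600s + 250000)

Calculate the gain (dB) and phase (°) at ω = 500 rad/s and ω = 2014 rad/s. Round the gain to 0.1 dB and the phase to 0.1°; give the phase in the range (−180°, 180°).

At s = jω = j500:
zero (s+200): 200 + j500 → |·| = √(200²+500²) = √290000 ≈ 538.52, ∠ = arctan(500/200) ≈ 68.20°
quadratic: (j500)² + 600·j500 + 250000 = 0 + j300000 → |·| ≈ 3e+05, ∠ ≈ 90.00°
|H| = 1250000 · 538.52 / 3e+05 ≈ 2243.8
Gain = 20 log₁₀(2243.8) ≈ 67.02 dB
∠H = 68.20° − 90.00° = -21.80°

At s = jω = j2014:
zero (s+200): 200 + j2014 → |·| = √(200²+2014²) = √4096196 ≈ 2023.9, ∠ = arctan(2014/200) ≈ 84.33°
quadratic: (j2014)² + 600·j2014 + 250000 = -3806196 + j1208400 → |·| ≈ 3.9934e+06, ∠ ≈ 162.39°
|H| = 1250000 · 2023.9 / 3.9934e+06 ≈ 633.51
Gain = 20 log₁₀(633.51) ≈ 56.04 dB
∠H = 84.33° − 162.39° = -78.06°

ω = 500: 67.0 dB, -21.8°; ω = 2014: 56.0 dB, -78.1°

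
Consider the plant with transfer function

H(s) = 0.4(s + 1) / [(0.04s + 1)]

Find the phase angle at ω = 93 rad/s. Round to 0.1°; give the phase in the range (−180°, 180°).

14.4°

At ω = 93 rad/s:
zero (1 + j93·1) = 1 + j93 → |·| ≈ 93.005, ∠ ≈ 89.38°
pole (1 + j93·0.04) = 1 + j3.72 → |·| ≈ 3.8521, ∠ ≈ 74.95°
∠H = (89.38°) − (74.95°) = 14.43°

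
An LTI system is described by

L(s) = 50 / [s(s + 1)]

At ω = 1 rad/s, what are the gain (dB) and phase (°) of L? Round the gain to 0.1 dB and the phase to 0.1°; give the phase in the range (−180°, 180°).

At s = jω = j1:
pole (s+1): 1 + j1 → |·| = √(1²+1²) = √2 ≈ 1.4142, ∠ = arctan(1/1) ≈ 45.00°
pole at origin: |s| = 1, ∠ = 90.00° (in denominator)
|L| = 50 / 1.4142 ≈ 35.356
Gain = 20 log₁₀(35.356) ≈ 30.97 dB
∠L = 0.00° − 135.00° = -135.00°

31.0 dB, -135.0°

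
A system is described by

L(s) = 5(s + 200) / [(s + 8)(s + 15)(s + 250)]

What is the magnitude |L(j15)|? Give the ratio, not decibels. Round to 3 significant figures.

At s = jω = j15:
zero (s+200): 200 + j15 → |·| = √(200²+15²) = √40225 ≈ 200.56, ∠ = arctan(15/200) ≈ 4.29°
pole (s+8): 8 + j15 → |·| = √(8²+15²) = √289 ≈ 17, ∠ = arctan(15/8) ≈ 61.93°
pole (s+15): 15 + j15 → |·| = √(15²+15²) = √450 ≈ 21.213, ∠ = arctan(15/15) ≈ 45.00°
pole (s+250): 250 + j15 → |·| = √(250²+15²) = √62725 ≈ 250.45, ∠ = arctan(15/250) ≈ 3.43°
|L| = 5 · 200.56 / 90318 ≈ 0.011103

0.0111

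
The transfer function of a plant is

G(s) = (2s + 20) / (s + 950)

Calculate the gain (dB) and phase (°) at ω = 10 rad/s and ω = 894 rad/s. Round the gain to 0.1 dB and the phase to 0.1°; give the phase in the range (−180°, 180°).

ω = 10: -30.5 dB, 44.4°; ω = 894: 2.7 dB, 46.1°

Substitute s = j10:
Numerator: 2(j10) + 20 = 20 + j20
Denominator: (j10) + 950 = 950 + j10
|N| = √(20² + 20²) ≈ 28.284, ∠N ≈ 45.00°
|D| = √(950² + 10²) ≈ 950.05, ∠D ≈ 0.60°
|G| = 28.284 / 950.05 ≈ 0.029771
Gain = 20 log₁₀(0.029771) ≈ -30.52 dB
∠G = 45.00° − 0.60° = 44.40°

Substitute s = j894:
Numerator: 2(j894) + 20 = 20 + j1788
Denominator: (j894) + 950 = 950 + j894
|N| = √(20² + 1788²) ≈ 1788.1, ∠N ≈ 89.36°
|D| = √(950² + 894²) ≈ 1304.5, ∠D ≈ 43.26°
|G| = 1788.1 / 1304.5 ≈ 1.3707
Gain = 20 log₁₀(1.3707) ≈ 2.74 dB
∠G = 89.36° − 43.26° = 46.10°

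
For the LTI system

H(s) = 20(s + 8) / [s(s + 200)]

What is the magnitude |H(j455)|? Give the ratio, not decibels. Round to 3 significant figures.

At s = jω = j455:
zero (s+8): 8 + j455 → |·| = √(8²+455²) = √207089 ≈ 455.07, ∠ = arctan(455/8) ≈ 88.99°
pole (s+200): 200 + j455 → |·| = √(200²+455²) = √247025 ≈ 497.02, ∠ = arctan(455/200) ≈ 66.27°
pole at origin: |s| = 455, ∠ = 90.00° (in denominator)
|H| = 20 · 455.07 / 2.2614e+05 ≈ 0.040247

0.0402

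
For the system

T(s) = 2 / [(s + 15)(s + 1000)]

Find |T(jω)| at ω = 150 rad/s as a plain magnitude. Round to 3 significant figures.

At s = jω = j150:
pole (s+15): 15 + j150 → |·| = √(15²+150²) = √22725 ≈ 150.75, ∠ = arctan(150/15) ≈ 84.29°
pole (s+1000): 1000 + j150 → |·| = √(1000²+150²) = √1022500 ≈ 1011.2, ∠ = arctan(150/1000) ≈ 8.53°
|T| = 2 / 1.5244e+05 ≈ 1.312e-05

1.31e-05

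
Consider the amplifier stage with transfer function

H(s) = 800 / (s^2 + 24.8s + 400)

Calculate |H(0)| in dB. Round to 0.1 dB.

6.0 dB

H(0) = 800 / 400 = 2
20 log₁₀(2) ≈ 6.02 dB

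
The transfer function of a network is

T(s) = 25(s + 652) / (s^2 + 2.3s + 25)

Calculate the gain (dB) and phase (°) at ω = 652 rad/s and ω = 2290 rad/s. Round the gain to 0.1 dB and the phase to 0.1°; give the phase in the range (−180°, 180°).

ω = 652: -25.3 dB, -134.8°; ω = 2290: -38.9 dB, -105.8°

At s = jω = j652:
zero (s+652): 652 + j652 → |·| = √(652²+652²) = √850208 ≈ 922.07, ∠ = arctan(652/652) ≈ 45.00°
quadratic: (j652)² + 2.3·j652 + 25 = -425079 + j1499.6 → |·| ≈ 4.2508e+05, ∠ ≈ 179.80°
|T| = 25 · 922.07 / 4.2508e+05 ≈ 0.054229
Gain = 20 log₁₀(0.054229) ≈ -25.32 dB
∠T = 45.00° − 179.80° = -134.80°

At s = jω = j2290:
zero (s+652): 652 + j2290 → |·| = √(652²+2290²) = √5669204 ≈ 2381, ∠ = arctan(2290/652) ≈ 74.11°
quadratic: (j2290)² + 2.3·j2290 + 25 = -5244075 + j5267 → |·| ≈ 5.2441e+06, ∠ ≈ 179.94°
|T| = 25 · 2381 / 5.2441e+06 ≈ 0.011351
Gain = 20 log₁₀(0.011351) ≈ -38.90 dB
∠T = 74.11° − 179.94° = -105.83°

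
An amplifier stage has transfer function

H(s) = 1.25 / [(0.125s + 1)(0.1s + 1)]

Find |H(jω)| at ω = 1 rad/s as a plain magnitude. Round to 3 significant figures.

At ω = 1 rad/s:
pole (1 + j1·0.125) = 1 + j0.125 → |·| ≈ 1.0078, ∠ ≈ 7.13°
pole (1 + j1·0.1) = 1 + j0.1 → |·| ≈ 1.005, ∠ ≈ 5.71°
|H| = 1.25 · 1 / (1.0078 · 1.005) ≈ 1.2342

1.23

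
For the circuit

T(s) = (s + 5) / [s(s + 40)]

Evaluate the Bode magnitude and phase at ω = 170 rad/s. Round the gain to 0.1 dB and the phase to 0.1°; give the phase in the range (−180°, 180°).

At s = jω = j170:
zero (s+5): 5 + j170 → |·| = √(5²+170²) = √28925 ≈ 170.07, ∠ = arctan(170/5) ≈ 88.32°
pole (s+40): 40 + j170 → |·| = √(40²+170²) = √30500 ≈ 174.64, ∠ = arctan(170/40) ≈ 76.76°
pole at origin: |s| = 170, ∠ = 90.00° (in denominator)
|T| = 1 · 170.07 / 29689 ≈ 0.0057284
Gain = 20 log₁₀(0.0057284) ≈ -44.84 dB
∠T = 88.32° − 166.76° = -78.44°

-44.8 dB, -78.4°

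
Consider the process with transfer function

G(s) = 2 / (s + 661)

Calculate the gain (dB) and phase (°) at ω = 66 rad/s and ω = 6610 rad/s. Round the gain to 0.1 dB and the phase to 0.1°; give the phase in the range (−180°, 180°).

ω = 66: -50.4 dB, -5.7°; ω = 6610: -70.4 dB, -84.3°

At s = jω = j66:
pole (s+661): 661 + j66 → |·| = √(661²+66²) = √441277 ≈ 664.29, ∠ = arctan(66/661) ≈ 5.70°
|G| = 2 / 664.29 ≈ 0.0030107
Gain = 20 log₁₀(0.0030107) ≈ -50.43 dB
∠G = 0.00° − 5.70° = -5.70°

At s = jω = j6610:
pole (s+661): 661 + j6610 → |·| = √(661²+6610²) = √44129021 ≈ 6643, ∠ = arctan(6610/661) ≈ 84.29°
|G| = 2 / 6643 ≈ 0.00030107
Gain = 20 log₁₀(0.00030107) ≈ -70.43 dB
∠G = 0.00° − 84.29° = -84.29°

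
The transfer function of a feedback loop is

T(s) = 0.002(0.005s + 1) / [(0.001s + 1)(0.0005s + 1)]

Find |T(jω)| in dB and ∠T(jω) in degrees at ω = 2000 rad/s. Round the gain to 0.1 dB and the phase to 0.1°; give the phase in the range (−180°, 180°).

-43.9 dB, -24.1°

At ω = 2000 rad/s:
zero (1 + j2000·0.005) = 1 + j10 → |·| ≈ 10.05, ∠ ≈ 84.29°
pole (1 + j2000·0.001) = 1 + j2 → |·| ≈ 2.2361, ∠ ≈ 63.43°
pole (1 + j2000·0.0005) = 1 + j1 → |·| ≈ 1.4142, ∠ ≈ 45.00°
|T| = 0.002 · 10.05 / (2.2361 · 1.4142) ≈ 0.0063561
Gain = 20 log₁₀(0.0063561) ≈ -43.94 dB
∠T = (84.29°) − (63.43° + 45.00°) = -24.14°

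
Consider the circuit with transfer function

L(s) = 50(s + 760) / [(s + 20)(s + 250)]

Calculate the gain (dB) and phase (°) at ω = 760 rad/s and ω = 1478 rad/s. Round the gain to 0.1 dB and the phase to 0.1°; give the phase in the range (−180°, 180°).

At s = jω = j760:
zero (s+760): 760 + j760 → |·| = √(760²+760²) = √1155200 ≈ 1074.8, ∠ = arctan(760/760) ≈ 45.00°
pole (s+20): 20 + j760 → |·| = √(20²+760²) = √578000 ≈ 760.26, ∠ = arctan(760/20) ≈ 88.49°
pole (s+250): 250 + j760 → |·| = √(250²+760²) = √640100 ≈ 800.06, ∠ = arctan(760/250) ≈ 71.79°
|L| = 50 · 1074.8 / 6.0825e+05 ≈ 0.088352
Gain = 20 log₁₀(0.088352) ≈ -21.08 dB
∠L = 45.00° − 160.28° = -115.28°

At s = jω = j1478:
zero (s+760): 760 + j1478 → |·| = √(760²+1478²) = √2762084 ≈ 1662, ∠ = arctan(1478/760) ≈ 62.79°
pole (s+20): 20 + j1478 → |·| = √(20²+1478²) = √2184884 ≈ 1478.1, ∠ = arctan(1478/20) ≈ 89.22°
pole (s+250): 250 + j1478 → |·| = √(250²+1478²) = √2246984 ≈ 1499, ∠ = arctan(1478/250) ≈ 80.40°
|L| = 50 · 1662 / 2.2157e+06 ≈ 0.037505
Gain = 20 log₁₀(0.037505) ≈ -28.52 dB
∠L = 62.79° − 169.62° = -106.83°

ω = 760: -21.1 dB, -115.3°; ω = 1478: -28.5 dB, -106.8°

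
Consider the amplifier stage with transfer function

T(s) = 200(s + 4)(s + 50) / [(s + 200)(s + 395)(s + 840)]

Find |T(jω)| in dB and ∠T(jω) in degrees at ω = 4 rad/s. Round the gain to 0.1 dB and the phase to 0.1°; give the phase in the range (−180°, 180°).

-61.4 dB, 47.6°

At s = jω = j4:
zero (s+4): 4 + j4 → |·| = √(4²+4²) = √32 ≈ 5.6569, ∠ = arctan(4/4) ≈ 45.00°
zero (s+50): 50 + j4 → |·| = √(50²+4²) = √2516 ≈ 50.16, ∠ = arctan(4/50) ≈ 4.57°
pole (s+200): 200 + j4 → |·| = √(200²+4²) = √40016 ≈ 200.04, ∠ = arctan(4/200) ≈ 1.15°
pole (s+395): 395 + j4 → |·| = √(395²+4²) = √156041 ≈ 395.02, ∠ = arctan(4/395) ≈ 0.58°
pole (s+840): 840 + j4 → |·| = √(840²+4²) = √705616 ≈ 840.01, ∠ = arctan(4/840) ≈ 0.27°
|T| = 200 · 283.75 / 6.6377e+07 ≈ 0.00085496
Gain = 20 log₁₀(0.00085496) ≈ -61.36 dB
∠T = 49.57° − 2.00° = 47.57°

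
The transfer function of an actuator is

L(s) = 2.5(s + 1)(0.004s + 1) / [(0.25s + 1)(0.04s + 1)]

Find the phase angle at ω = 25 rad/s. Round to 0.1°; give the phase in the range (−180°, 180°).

-32.5°

At ω = 25 rad/s:
zero (1 + j25·1) = 1 + j25 → |·| ≈ 25.02, ∠ ≈ 87.71°
zero (1 + j25·0.004) = 1 + j0.1 → |·| ≈ 1.005, ∠ ≈ 5.71°
pole (1 + j25·0.25) = 1 + j6.25 → |·| ≈ 6.3295, ∠ ≈ 80.91°
pole (1 + j25·0.04) = 1 + j1 → |·| ≈ 1.4142, ∠ ≈ 45.00°
∠L = (87.71° + 5.71°) − (80.91° + 45.00°) = -32.49°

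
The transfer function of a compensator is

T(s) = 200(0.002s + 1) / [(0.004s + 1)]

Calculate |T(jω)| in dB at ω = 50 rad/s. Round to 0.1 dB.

At ω = 50 rad/s:
zero (1 + j50·0.002) = 1 + j0.1 → |·| ≈ 1.005, ∠ ≈ 5.71°
pole (1 + j50·0.004) = 1 + j0.2 → |·| ≈ 1.0198, ∠ ≈ 11.31°
|T| = 200 · 1.005 / (1.0198) ≈ 197.1
Gain = 20 log₁₀(197.1) ≈ 45.89 dB

45.9 dB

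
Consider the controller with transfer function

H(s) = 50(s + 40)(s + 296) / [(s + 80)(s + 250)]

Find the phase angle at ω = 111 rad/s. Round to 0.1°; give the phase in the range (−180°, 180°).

At s = jω = j111:
zero (s+40): 40 + j111 → |·| = √(40²+111²) = √13921 ≈ 117.99, ∠ = arctan(111/40) ≈ 70.18°
zero (s+296): 296 + j111 → |·| = √(296²+111²) = √99937 ≈ 316.13, ∠ = arctan(111/296) ≈ 20.56°
pole (s+80): 80 + j111 → |·| = √(80²+111²) = √18721 ≈ 136.82, ∠ = arctan(111/80) ≈ 54.22°
pole (s+250): 250 + j111 → |·| = √(250²+111²) = √74821 ≈ 273.53, ∠ = arctan(111/250) ≈ 23.94°
∠H = 90.74° − 78.16° = 12.58°

12.6°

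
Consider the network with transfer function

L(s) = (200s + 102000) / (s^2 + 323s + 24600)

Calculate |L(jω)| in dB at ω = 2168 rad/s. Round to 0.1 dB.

-20.5 dB

Substitute s = j2168:
Numerator: 200(j2168) + 102000 = 102000 + j433600
Denominator: (j2168)^2 + 323(j2168) + 24600 = -4675624 + j700264
|N| = √(102000² + 433600²) ≈ 4.4544e+05, ∠N ≈ 76.76°
|D| = √(4675624² + 700264²) ≈ 4.7278e+06, ∠D ≈ 171.48°
|L| = 4.4544e+05 / 4.7278e+06 ≈ 0.094217
Gain = 20 log₁₀(0.094217) ≈ -20.52 dB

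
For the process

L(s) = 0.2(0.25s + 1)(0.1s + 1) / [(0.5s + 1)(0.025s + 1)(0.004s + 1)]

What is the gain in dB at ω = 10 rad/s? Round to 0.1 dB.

At ω = 10 rad/s:
zero (1 + j10·0.25) = 1 + j2.5 → |·| ≈ 2.6926, ∠ ≈ 68.20°
zero (1 + j10·0.1) = 1 + j1 → |·| ≈ 1.4142, ∠ ≈ 45.00°
pole (1 + j10·0.5) = 1 + j5 → |·| ≈ 5.099, ∠ ≈ 78.69°
pole (1 + j10·0.025) = 1 + j0.25 → |·| ≈ 1.0308, ∠ ≈ 14.04°
pole (1 + j10·0.004) = 1 + j0.04 → |·| ≈ 1.0008, ∠ ≈ 2.29°
|L| = 0.2 · 2.6926 · 1.4142 / (5.099 · 1.0308 · 1.0008) ≈ 0.14478
Gain = 20 log₁₀(0.14478) ≈ -16.79 dB

-16.8 dB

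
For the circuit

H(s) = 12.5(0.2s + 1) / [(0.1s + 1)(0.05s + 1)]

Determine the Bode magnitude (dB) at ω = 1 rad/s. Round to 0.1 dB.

22.1 dB

At ω = 1 rad/s:
zero (1 + j1·0.2) = 1 + j0.2 → |·| ≈ 1.0198, ∠ ≈ 11.31°
pole (1 + j1·0.1) = 1 + j0.1 → |·| ≈ 1.005, ∠ ≈ 5.71°
pole (1 + j1·0.05) = 1 + j0.05 → |·| ≈ 1.0012, ∠ ≈ 2.86°
|H| = 12.5 · 1.0198 / (1.005 · 1.0012) ≈ 12.669
Gain = 20 log₁₀(12.669) ≈ 22.05 dB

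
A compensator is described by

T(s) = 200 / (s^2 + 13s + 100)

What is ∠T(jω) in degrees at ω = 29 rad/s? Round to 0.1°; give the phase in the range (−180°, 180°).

-153.0°

At s = jω = j29:
quadratic: (j29)² + 13·j29 + 100 = -741 + j377 → |·| ≈ 831.39, ∠ ≈ 153.03°
∠T = 0.00° − 153.03° = -153.03°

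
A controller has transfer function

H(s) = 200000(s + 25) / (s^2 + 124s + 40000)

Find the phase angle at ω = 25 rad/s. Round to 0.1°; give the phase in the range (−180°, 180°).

40.5°

At s = jω = j25:
zero (s+25): 25 + j25 → |·| = √(25²+25²) = √1250 ≈ 35.355, ∠ = arctan(25/25) ≈ 45.00°
quadratic: (j25)² + 124·j25 + 40000 = 39375 + j3100 → |·| ≈ 39497, ∠ ≈ 4.50°
∠H = 45.00° − 4.50° = 40.50°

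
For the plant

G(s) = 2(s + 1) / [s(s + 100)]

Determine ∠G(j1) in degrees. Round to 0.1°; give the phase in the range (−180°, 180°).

-45.6°

At s = jω = j1:
zero (s+1): 1 + j1 → |·| = √(1²+1²) = √2 ≈ 1.4142, ∠ = arctan(1/1) ≈ 45.00°
pole (s+100): 100 + j1 → |·| = √(100²+1²) = √10001 ≈ 100, ∠ = arctan(1/100) ≈ 0.57°
pole at origin: |s| = 1, ∠ = 90.00° (in denominator)
∠G = 45.00° − 90.57° = -45.57°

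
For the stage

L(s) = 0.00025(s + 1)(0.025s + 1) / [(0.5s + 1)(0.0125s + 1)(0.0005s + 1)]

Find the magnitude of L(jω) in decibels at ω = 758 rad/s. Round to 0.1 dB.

-60.6 dB

At ω = 758 rad/s:
zero (1 + j758·1) = 1 + j758 → |·| ≈ 758, ∠ ≈ 89.92°
zero (1 + j758·0.025) = 1 + j18.95 → |·| ≈ 18.976, ∠ ≈ 86.98°
pole (1 + j758·0.5) = 1 + j379 → |·| ≈ 379, ∠ ≈ 89.85°
pole (1 + j758·0.0125) = 1 + j9.475 → |·| ≈ 9.5276, ∠ ≈ 83.98°
pole (1 + j758·0.0005) = 1 + j0.379 → |·| ≈ 1.0694, ∠ ≈ 20.76°
|L| = 0.00025 · 758 · 18.976 / (379 · 9.5276 · 1.0694) ≈ 0.00093122
Gain = 20 log₁₀(0.00093122) ≈ -60.62 dB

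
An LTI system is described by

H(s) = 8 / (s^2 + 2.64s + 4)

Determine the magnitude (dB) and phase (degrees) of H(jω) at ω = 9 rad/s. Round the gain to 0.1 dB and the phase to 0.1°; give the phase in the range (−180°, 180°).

-20.1 dB, -162.9°

At s = jω = j9:
quadratic: (j9)² + 2.64·j9 + 4 = -77 + j23.76 → |·| ≈ 80.582, ∠ ≈ 162.85°
|H| = 8 / 80.582 ≈ 0.099278
Gain = 20 log₁₀(0.099278) ≈ -20.06 dB
∠H = 0.00° − 162.85° = -162.85°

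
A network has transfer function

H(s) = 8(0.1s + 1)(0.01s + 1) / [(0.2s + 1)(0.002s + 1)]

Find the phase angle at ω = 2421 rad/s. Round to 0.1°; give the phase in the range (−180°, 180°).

9.2°

At ω = 2421 rad/s:
zero (1 + j2421·0.1) = 1 + j242.1 → |·| ≈ 242.1, ∠ ≈ 89.76°
zero (1 + j2421·0.01) = 1 + j24.21 → |·| ≈ 24.231, ∠ ≈ 87.63°
pole (1 + j2421·0.2) = 1 + j484.2 → |·| ≈ 484.2, ∠ ≈ 89.88°
pole (1 + j2421·0.002) = 1 + j4.842 → |·| ≈ 4.9442, ∠ ≈ 78.33°
∠H = (89.76° + 87.63°) − (89.88° + 78.33°) = 9.18°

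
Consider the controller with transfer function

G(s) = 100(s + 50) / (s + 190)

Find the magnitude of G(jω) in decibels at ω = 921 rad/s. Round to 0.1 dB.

At s = jω = j921:
zero (s+50): 50 + j921 → |·| = √(50²+921²) = √850741 ≈ 922.36, ∠ = arctan(921/50) ≈ 86.89°
pole (s+190): 190 + j921 → |·| = √(190²+921²) = √884341 ≈ 940.39, ∠ = arctan(921/190) ≈ 78.34°
|G| = 100 · 922.36 / 940.39 ≈ 98.083
Gain = 20 log₁₀(98.083) ≈ 39.83 dB

39.8 dB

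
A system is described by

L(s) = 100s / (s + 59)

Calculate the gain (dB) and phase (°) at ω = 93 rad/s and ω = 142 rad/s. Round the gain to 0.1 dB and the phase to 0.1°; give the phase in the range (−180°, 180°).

ω = 93: 38.5 dB, 32.4°; ω = 142: 39.3 dB, 22.6°

At s = jω = j93:
zero at origin: s = j93 → |·| = 93, ∠ = 90.00°
pole (s+59): 59 + j93 → |·| = √(59²+93²) = √12130 ≈ 110.14, ∠ = arctan(93/59) ≈ 57.61°
|L| = 100 · 93 / 110.14 ≈ 84.438
Gain = 20 log₁₀(84.438) ≈ 38.53 dB
∠L = 90.00° − 57.61° = 32.39°

At s = jω = j142:
zero at origin: s = j142 → |·| = 142, ∠ = 90.00°
pole (s+59): 59 + j142 → |·| = √(59²+142²) = √23645 ≈ 153.77, ∠ = arctan(142/59) ≈ 67.44°
|L| = 100 · 142 / 153.77 ≈ 92.346
Gain = 20 log₁₀(92.346) ≈ 39.31 dB
∠L = 90.00° − 67.44° = 22.56°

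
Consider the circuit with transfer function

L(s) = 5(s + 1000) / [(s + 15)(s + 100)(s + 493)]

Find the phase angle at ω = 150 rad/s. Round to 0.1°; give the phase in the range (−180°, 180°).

-149.0°

At s = jω = j150:
zero (s+1000): 1000 + j150 → |·| = √(1000²+150²) = √1022500 ≈ 1011.2, ∠ = arctan(150/1000) ≈ 8.53°
pole (s+15): 15 + j150 → |·| = √(15²+150²) = √22725 ≈ 150.75, ∠ = arctan(150/15) ≈ 84.29°
pole (s+100): 100 + j150 → |·| = √(100²+150²) = √32500 ≈ 180.28, ∠ = arctan(150/100) ≈ 56.31°
pole (s+493): 493 + j150 → |·| = √(493²+150²) = √265549 ≈ 515.31, ∠ = arctan(150/493) ≈ 16.92°
∠L = 8.53° − 157.52° = -148.99°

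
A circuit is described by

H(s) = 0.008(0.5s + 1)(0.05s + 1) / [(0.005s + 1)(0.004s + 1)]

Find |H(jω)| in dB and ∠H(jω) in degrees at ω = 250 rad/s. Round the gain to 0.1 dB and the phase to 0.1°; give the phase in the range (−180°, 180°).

14.9 dB, 78.6°

At ω = 250 rad/s:
zero (1 + j250·0.5) = 1 + j125 → |·| ≈ 125, ∠ ≈ 89.54°
zero (1 + j250·0.05) = 1 + j12.5 → |·| ≈ 12.54, ∠ ≈ 85.43°
pole (1 + j250·0.005) = 1 + j1.25 → |·| ≈ 1.6008, ∠ ≈ 51.34°
pole (1 + j250·0.004) = 1 + j1 → |·| ≈ 1.4142, ∠ ≈ 45.00°
|H| = 0.008 · 125 · 12.54 / (1.6008 · 1.4142) ≈ 5.5392
Gain = 20 log₁₀(5.5392) ≈ 14.87 dB
∠H = (89.54° + 85.43°) − (51.34° + 45.00°) = 78.63°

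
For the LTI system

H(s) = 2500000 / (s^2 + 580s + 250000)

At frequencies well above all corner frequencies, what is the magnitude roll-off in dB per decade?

Each pole contributes −20 dB/decade at high frequency; each zero contributes +20 dB/decade.
Net: 0 zero(s) − 2 pole(s) → -40 dB/decade.

-40 dB/decade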